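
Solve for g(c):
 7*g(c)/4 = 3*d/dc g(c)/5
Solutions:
 g(c) = C1*exp(35*c/12)


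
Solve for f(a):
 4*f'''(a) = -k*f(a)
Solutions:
 f(a) = C1*exp(2^(1/3)*a*(-k)^(1/3)/2) + C2*exp(2^(1/3)*a*(-k)^(1/3)*(-1 + sqrt(3)*I)/4) + C3*exp(-2^(1/3)*a*(-k)^(1/3)*(1 + sqrt(3)*I)/4)


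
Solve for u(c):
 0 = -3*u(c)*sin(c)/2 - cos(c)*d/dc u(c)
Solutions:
 u(c) = C1*cos(c)^(3/2)


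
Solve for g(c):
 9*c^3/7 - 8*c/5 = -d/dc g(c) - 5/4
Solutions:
 g(c) = C1 - 9*c^4/28 + 4*c^2/5 - 5*c/4


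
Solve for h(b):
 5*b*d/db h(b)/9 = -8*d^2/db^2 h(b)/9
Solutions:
 h(b) = C1 + C2*erf(sqrt(5)*b/4)


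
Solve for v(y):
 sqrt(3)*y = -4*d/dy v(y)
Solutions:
 v(y) = C1 - sqrt(3)*y^2/8


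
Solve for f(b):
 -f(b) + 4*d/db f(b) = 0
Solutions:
 f(b) = C1*exp(b/4)


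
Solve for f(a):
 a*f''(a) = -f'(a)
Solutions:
 f(a) = C1 + C2*log(a)


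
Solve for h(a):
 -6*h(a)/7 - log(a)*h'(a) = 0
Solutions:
 h(a) = C1*exp(-6*li(a)/7)


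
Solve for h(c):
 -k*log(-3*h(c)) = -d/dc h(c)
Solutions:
 Integral(1/(log(-_y) + log(3)), (_y, h(c))) = C1 + c*k


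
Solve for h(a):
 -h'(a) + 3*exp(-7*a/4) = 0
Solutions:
 h(a) = C1 - 12*exp(-7*a/4)/7


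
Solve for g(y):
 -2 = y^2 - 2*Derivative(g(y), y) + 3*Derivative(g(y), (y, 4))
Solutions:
 g(y) = C1 + C4*exp(2^(1/3)*3^(2/3)*y/3) + y^3/6 + y + (C2*sin(2^(1/3)*3^(1/6)*y/2) + C3*cos(2^(1/3)*3^(1/6)*y/2))*exp(-2^(1/3)*3^(2/3)*y/6)


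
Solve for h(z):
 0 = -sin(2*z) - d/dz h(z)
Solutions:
 h(z) = C1 + cos(2*z)/2


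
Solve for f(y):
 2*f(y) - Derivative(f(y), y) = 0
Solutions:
 f(y) = C1*exp(2*y)


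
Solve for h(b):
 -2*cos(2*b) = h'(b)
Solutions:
 h(b) = C1 - sin(2*b)


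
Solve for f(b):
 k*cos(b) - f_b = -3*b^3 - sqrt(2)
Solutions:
 f(b) = C1 + 3*b^4/4 + sqrt(2)*b + k*sin(b)


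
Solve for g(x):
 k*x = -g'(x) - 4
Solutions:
 g(x) = C1 - k*x^2/2 - 4*x


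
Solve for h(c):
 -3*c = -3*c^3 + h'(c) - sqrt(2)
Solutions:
 h(c) = C1 + 3*c^4/4 - 3*c^2/2 + sqrt(2)*c


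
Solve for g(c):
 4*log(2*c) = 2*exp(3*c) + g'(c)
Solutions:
 g(c) = C1 + 4*c*log(c) + 4*c*(-1 + log(2)) - 2*exp(3*c)/3


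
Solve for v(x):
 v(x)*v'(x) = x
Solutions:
 v(x) = -sqrt(C1 + x^2)
 v(x) = sqrt(C1 + x^2)


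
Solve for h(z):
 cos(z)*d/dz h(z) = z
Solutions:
 h(z) = C1 + Integral(z/cos(z), z)


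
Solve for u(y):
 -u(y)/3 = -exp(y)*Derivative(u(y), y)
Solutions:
 u(y) = C1*exp(-exp(-y)/3)


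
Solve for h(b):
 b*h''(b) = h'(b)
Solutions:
 h(b) = C1 + C2*b^2


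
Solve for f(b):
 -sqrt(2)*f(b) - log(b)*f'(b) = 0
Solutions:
 f(b) = C1*exp(-sqrt(2)*li(b))


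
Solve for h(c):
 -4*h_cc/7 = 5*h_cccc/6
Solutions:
 h(c) = C1 + C2*c + C3*sin(2*sqrt(210)*c/35) + C4*cos(2*sqrt(210)*c/35)


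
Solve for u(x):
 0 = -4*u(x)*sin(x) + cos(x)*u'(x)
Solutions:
 u(x) = C1/cos(x)^4


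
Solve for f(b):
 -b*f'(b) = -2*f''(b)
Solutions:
 f(b) = C1 + C2*erfi(b/2)


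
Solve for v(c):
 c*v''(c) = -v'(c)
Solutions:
 v(c) = C1 + C2*log(c)


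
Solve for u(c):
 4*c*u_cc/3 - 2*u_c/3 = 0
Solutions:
 u(c) = C1 + C2*c^(3/2)


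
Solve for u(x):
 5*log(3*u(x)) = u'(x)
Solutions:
 -Integral(1/(log(_y) + log(3)), (_y, u(x)))/5 = C1 - x


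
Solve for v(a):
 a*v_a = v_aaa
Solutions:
 v(a) = C1 + Integral(C2*airyai(a) + C3*airybi(a), a)


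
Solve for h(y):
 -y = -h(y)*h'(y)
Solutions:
 h(y) = -sqrt(C1 + y^2)
 h(y) = sqrt(C1 + y^2)


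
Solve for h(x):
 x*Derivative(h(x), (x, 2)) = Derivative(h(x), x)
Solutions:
 h(x) = C1 + C2*x^2


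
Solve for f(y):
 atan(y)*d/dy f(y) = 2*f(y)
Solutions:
 f(y) = C1*exp(2*Integral(1/atan(y), y))


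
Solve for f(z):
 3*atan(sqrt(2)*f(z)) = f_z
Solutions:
 Integral(1/atan(sqrt(2)*_y), (_y, f(z))) = C1 + 3*z


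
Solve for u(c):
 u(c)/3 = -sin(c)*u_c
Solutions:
 u(c) = C1*(cos(c) + 1)^(1/6)/(cos(c) - 1)^(1/6)


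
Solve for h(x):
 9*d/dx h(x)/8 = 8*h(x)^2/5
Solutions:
 h(x) = -45/(C1 + 64*x)


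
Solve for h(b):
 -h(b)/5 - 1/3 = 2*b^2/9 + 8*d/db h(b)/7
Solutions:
 h(b) = C1*exp(-7*b/40) - 10*b^2/9 + 800*b/63 - 32735/441


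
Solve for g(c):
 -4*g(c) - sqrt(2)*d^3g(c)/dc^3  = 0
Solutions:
 g(c) = C3*exp(-sqrt(2)*c) + (C1*sin(sqrt(6)*c/2) + C2*cos(sqrt(6)*c/2))*exp(sqrt(2)*c/2)


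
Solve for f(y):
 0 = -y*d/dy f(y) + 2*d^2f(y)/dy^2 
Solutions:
 f(y) = C1 + C2*erfi(y/2)


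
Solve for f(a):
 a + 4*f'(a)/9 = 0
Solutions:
 f(a) = C1 - 9*a^2/8


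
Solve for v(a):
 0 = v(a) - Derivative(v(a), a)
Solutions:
 v(a) = C1*exp(a)


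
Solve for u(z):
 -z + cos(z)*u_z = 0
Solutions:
 u(z) = C1 + Integral(z/cos(z), z)


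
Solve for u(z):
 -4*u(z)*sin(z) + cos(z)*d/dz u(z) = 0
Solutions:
 u(z) = C1/cos(z)^4


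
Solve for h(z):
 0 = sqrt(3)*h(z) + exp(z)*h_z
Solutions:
 h(z) = C1*exp(sqrt(3)*exp(-z))


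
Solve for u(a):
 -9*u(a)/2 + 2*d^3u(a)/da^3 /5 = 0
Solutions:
 u(a) = C3*exp(90^(1/3)*a/2) + (C1*sin(3*10^(1/3)*3^(1/6)*a/4) + C2*cos(3*10^(1/3)*3^(1/6)*a/4))*exp(-90^(1/3)*a/4)


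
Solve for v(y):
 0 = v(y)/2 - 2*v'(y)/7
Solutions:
 v(y) = C1*exp(7*y/4)


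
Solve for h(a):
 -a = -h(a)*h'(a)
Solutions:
 h(a) = -sqrt(C1 + a^2)
 h(a) = sqrt(C1 + a^2)


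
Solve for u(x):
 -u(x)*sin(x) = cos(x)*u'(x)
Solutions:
 u(x) = C1*cos(x)


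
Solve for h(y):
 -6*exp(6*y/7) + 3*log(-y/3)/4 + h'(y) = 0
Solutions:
 h(y) = C1 - 3*y*log(-y)/4 + 3*y*(1 + log(3))/4 + 7*exp(6*y/7)


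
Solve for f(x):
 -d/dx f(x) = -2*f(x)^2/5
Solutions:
 f(x) = -5/(C1 + 2*x)


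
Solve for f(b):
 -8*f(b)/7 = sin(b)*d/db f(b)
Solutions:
 f(b) = C1*(cos(b) + 1)^(4/7)/(cos(b) - 1)^(4/7)


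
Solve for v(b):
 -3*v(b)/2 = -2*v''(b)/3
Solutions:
 v(b) = C1*exp(-3*b/2) + C2*exp(3*b/2)


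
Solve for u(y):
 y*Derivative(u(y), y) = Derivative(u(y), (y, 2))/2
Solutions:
 u(y) = C1 + C2*erfi(y)


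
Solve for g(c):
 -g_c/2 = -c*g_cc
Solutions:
 g(c) = C1 + C2*c^(3/2)


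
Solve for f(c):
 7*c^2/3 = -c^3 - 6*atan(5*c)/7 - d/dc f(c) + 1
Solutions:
 f(c) = C1 - c^4/4 - 7*c^3/9 - 6*c*atan(5*c)/7 + c + 3*log(25*c^2 + 1)/35


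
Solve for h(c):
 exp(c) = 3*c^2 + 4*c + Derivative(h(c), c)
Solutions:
 h(c) = C1 - c^3 - 2*c^2 + exp(c)


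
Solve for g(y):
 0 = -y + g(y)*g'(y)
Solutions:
 g(y) = -sqrt(C1 + y^2)
 g(y) = sqrt(C1 + y^2)


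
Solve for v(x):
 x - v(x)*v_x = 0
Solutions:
 v(x) = -sqrt(C1 + x^2)
 v(x) = sqrt(C1 + x^2)


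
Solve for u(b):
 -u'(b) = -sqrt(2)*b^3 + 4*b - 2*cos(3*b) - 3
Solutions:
 u(b) = C1 + sqrt(2)*b^4/4 - 2*b^2 + 3*b + 2*sin(3*b)/3


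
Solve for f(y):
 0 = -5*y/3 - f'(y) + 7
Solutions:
 f(y) = C1 - 5*y^2/6 + 7*y


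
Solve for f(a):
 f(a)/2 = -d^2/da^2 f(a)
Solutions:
 f(a) = C1*sin(sqrt(2)*a/2) + C2*cos(sqrt(2)*a/2)


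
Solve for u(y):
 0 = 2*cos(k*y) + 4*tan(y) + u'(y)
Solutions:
 u(y) = C1 - 2*Piecewise((sin(k*y)/k, Ne(k, 0)), (y, True)) + 4*log(cos(y))


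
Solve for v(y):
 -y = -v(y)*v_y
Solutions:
 v(y) = -sqrt(C1 + y^2)
 v(y) = sqrt(C1 + y^2)


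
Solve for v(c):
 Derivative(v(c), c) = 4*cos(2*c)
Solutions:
 v(c) = C1 + 2*sin(2*c)


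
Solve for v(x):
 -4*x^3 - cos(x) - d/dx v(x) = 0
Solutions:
 v(x) = C1 - x^4 - sin(x)


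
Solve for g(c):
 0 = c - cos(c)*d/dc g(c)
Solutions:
 g(c) = C1 + Integral(c/cos(c), c)


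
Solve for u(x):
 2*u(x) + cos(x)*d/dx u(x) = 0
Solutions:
 u(x) = C1*(sin(x) - 1)/(sin(x) + 1)


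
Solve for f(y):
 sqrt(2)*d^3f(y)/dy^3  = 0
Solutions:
 f(y) = C1 + C2*y + C3*y^2


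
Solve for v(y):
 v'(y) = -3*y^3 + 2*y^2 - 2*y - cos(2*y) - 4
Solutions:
 v(y) = C1 - 3*y^4/4 + 2*y^3/3 - y^2 - 4*y - sin(2*y)/2


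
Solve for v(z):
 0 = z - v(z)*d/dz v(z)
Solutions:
 v(z) = -sqrt(C1 + z^2)
 v(z) = sqrt(C1 + z^2)


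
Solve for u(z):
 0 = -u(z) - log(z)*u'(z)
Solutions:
 u(z) = C1*exp(-li(z))


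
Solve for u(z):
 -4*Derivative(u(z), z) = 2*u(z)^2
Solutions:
 u(z) = 2/(C1 + z)


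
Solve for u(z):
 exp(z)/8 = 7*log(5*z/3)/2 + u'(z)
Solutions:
 u(z) = C1 - 7*z*log(z)/2 + 7*z*(-log(5) + 1 + log(3))/2 + exp(z)/8


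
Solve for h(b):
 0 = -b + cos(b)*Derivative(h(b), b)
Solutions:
 h(b) = C1 + Integral(b/cos(b), b)


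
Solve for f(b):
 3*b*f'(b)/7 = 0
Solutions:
 f(b) = C1


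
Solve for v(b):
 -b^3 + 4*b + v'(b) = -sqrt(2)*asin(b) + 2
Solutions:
 v(b) = C1 + b^4/4 - 2*b^2 + 2*b - sqrt(2)*(b*asin(b) + sqrt(1 - b^2))


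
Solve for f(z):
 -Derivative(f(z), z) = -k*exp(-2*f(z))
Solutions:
 f(z) = log(-sqrt(C1 + 2*k*z))
 f(z) = log(C1 + 2*k*z)/2


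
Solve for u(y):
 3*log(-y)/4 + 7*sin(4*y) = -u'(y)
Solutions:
 u(y) = C1 - 3*y*log(-y)/4 + 3*y/4 + 7*cos(4*y)/4


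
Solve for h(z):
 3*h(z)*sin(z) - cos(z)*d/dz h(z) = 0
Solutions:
 h(z) = C1/cos(z)^3


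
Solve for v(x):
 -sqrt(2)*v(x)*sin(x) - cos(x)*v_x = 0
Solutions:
 v(x) = C1*cos(x)^(sqrt(2))


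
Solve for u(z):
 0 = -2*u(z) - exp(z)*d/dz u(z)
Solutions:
 u(z) = C1*exp(2*exp(-z))


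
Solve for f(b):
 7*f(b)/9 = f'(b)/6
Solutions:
 f(b) = C1*exp(14*b/3)


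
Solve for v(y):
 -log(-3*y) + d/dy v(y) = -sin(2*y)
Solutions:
 v(y) = C1 + y*log(-y) - y + y*log(3) + cos(2*y)/2


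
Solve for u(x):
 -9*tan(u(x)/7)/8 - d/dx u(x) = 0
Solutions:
 u(x) = -7*asin(C1*exp(-9*x/56)) + 7*pi
 u(x) = 7*asin(C1*exp(-9*x/56))


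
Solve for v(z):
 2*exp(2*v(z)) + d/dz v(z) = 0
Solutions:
 v(z) = log(-sqrt(-1/(C1 - 2*z))) - log(2)/2
 v(z) = log(-1/(C1 - 2*z))/2 - log(2)/2


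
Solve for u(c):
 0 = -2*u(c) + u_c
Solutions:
 u(c) = C1*exp(2*c)


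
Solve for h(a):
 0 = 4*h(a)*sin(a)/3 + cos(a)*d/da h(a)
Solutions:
 h(a) = C1*cos(a)^(4/3)


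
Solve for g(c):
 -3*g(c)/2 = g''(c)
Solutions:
 g(c) = C1*sin(sqrt(6)*c/2) + C2*cos(sqrt(6)*c/2)


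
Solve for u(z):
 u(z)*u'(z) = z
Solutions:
 u(z) = -sqrt(C1 + z^2)
 u(z) = sqrt(C1 + z^2)


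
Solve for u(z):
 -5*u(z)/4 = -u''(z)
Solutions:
 u(z) = C1*exp(-sqrt(5)*z/2) + C2*exp(sqrt(5)*z/2)


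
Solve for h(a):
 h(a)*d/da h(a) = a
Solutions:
 h(a) = -sqrt(C1 + a^2)
 h(a) = sqrt(C1 + a^2)


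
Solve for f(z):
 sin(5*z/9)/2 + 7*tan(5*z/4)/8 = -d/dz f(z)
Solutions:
 f(z) = C1 + 7*log(cos(5*z/4))/10 + 9*cos(5*z/9)/10


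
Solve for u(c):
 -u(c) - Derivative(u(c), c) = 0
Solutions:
 u(c) = C1*exp(-c)


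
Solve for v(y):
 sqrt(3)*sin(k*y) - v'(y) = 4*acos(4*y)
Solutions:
 v(y) = C1 - 4*y*acos(4*y) + sqrt(1 - 16*y^2) + sqrt(3)*Piecewise((-cos(k*y)/k, Ne(k, 0)), (0, True))


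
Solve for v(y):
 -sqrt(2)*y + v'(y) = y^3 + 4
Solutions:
 v(y) = C1 + y^4/4 + sqrt(2)*y^2/2 + 4*y


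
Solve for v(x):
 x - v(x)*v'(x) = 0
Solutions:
 v(x) = -sqrt(C1 + x^2)
 v(x) = sqrt(C1 + x^2)


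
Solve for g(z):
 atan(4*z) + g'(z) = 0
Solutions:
 g(z) = C1 - z*atan(4*z) + log(16*z^2 + 1)/8


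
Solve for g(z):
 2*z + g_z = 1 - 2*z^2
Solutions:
 g(z) = C1 - 2*z^3/3 - z^2 + z


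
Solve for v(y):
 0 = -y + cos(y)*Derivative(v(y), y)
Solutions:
 v(y) = C1 + Integral(y/cos(y), y)


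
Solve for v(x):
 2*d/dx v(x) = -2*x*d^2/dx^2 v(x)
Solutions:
 v(x) = C1 + C2*log(x)


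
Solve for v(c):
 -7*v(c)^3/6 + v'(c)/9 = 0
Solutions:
 v(c) = -sqrt(-1/(C1 + 21*c))
 v(c) = sqrt(-1/(C1 + 21*c))


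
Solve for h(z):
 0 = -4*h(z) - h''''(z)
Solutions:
 h(z) = (C1*sin(z) + C2*cos(z))*exp(-z) + (C3*sin(z) + C4*cos(z))*exp(z)


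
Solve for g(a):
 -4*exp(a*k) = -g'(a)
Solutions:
 g(a) = C1 + 4*exp(a*k)/k


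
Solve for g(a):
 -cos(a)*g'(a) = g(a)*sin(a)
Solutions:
 g(a) = C1*cos(a)


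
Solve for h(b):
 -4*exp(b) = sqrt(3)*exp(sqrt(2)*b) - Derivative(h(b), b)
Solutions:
 h(b) = C1 + 4*exp(b) + sqrt(6)*exp(sqrt(2)*b)/2


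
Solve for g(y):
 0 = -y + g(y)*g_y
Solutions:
 g(y) = -sqrt(C1 + y^2)
 g(y) = sqrt(C1 + y^2)


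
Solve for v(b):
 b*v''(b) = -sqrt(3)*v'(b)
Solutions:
 v(b) = C1 + C2*b^(1 - sqrt(3))


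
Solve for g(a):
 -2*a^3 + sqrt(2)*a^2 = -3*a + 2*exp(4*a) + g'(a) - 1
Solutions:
 g(a) = C1 - a^4/2 + sqrt(2)*a^3/3 + 3*a^2/2 + a - exp(4*a)/2


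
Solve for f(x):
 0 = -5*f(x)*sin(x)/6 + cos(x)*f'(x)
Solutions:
 f(x) = C1/cos(x)^(5/6)


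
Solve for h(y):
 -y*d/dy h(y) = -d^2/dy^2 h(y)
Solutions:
 h(y) = C1 + C2*erfi(sqrt(2)*y/2)


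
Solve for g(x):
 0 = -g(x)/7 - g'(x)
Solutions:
 g(x) = C1*exp(-x/7)


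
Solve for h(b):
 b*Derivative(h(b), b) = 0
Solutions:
 h(b) = C1


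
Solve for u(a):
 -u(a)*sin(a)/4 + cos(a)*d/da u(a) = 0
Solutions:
 u(a) = C1/cos(a)^(1/4)


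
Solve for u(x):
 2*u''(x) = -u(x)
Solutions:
 u(x) = C1*sin(sqrt(2)*x/2) + C2*cos(sqrt(2)*x/2)


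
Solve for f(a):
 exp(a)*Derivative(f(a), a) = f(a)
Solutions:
 f(a) = C1*exp(-exp(-a))


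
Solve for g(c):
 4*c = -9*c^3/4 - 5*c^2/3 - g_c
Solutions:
 g(c) = C1 - 9*c^4/16 - 5*c^3/9 - 2*c^2


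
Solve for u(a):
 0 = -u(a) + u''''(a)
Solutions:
 u(a) = C1*exp(-a) + C2*exp(a) + C3*sin(a) + C4*cos(a)


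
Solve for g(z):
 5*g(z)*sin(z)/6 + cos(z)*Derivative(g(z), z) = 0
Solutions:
 g(z) = C1*cos(z)^(5/6)


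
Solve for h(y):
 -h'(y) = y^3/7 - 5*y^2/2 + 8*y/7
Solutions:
 h(y) = C1 - y^4/28 + 5*y^3/6 - 4*y^2/7


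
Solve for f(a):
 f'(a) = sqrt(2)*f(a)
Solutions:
 f(a) = C1*exp(sqrt(2)*a)


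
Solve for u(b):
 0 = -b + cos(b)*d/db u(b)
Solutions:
 u(b) = C1 + Integral(b/cos(b), b)


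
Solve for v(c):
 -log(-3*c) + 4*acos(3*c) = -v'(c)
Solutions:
 v(c) = C1 + c*log(-c) - 4*c*acos(3*c) - c + c*log(3) + 4*sqrt(1 - 9*c^2)/3


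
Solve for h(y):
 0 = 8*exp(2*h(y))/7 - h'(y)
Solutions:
 h(y) = log(-1/(C1 + 8*y))/2 - log(2) + log(14)/2
 h(y) = log(-sqrt(-1/(C1 + 8*y))) - log(2) + log(14)/2


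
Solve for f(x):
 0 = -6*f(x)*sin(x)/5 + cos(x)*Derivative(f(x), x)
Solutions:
 f(x) = C1/cos(x)^(6/5)


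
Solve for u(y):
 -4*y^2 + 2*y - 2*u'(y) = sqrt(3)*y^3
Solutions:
 u(y) = C1 - sqrt(3)*y^4/8 - 2*y^3/3 + y^2/2


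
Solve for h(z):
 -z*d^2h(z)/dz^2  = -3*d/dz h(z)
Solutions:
 h(z) = C1 + C2*z^4


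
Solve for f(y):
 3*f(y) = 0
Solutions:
 f(y) = 0


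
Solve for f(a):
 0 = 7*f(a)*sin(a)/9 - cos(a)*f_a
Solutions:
 f(a) = C1/cos(a)^(7/9)


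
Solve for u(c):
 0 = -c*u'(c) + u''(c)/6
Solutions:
 u(c) = C1 + C2*erfi(sqrt(3)*c)


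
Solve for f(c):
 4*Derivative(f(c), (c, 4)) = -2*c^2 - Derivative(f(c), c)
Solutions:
 f(c) = C1 + C4*exp(-2^(1/3)*c/2) - 2*c^3/3 + (C2*sin(2^(1/3)*sqrt(3)*c/4) + C3*cos(2^(1/3)*sqrt(3)*c/4))*exp(2^(1/3)*c/4)


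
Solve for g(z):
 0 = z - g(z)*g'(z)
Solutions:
 g(z) = -sqrt(C1 + z^2)
 g(z) = sqrt(C1 + z^2)


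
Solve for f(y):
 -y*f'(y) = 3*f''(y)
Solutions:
 f(y) = C1 + C2*erf(sqrt(6)*y/6)


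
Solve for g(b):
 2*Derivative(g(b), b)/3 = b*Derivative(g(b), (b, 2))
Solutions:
 g(b) = C1 + C2*b^(5/3)


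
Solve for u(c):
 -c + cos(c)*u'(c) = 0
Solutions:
 u(c) = C1 + Integral(c/cos(c), c)


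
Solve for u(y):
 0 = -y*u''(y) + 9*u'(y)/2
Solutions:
 u(y) = C1 + C2*y^(11/2)


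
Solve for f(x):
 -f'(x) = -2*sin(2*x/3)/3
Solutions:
 f(x) = C1 - cos(2*x/3)


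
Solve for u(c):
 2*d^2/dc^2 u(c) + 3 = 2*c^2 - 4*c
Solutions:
 u(c) = C1 + C2*c + c^4/12 - c^3/3 - 3*c^2/4


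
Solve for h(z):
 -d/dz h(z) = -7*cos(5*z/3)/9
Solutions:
 h(z) = C1 + 7*sin(5*z/3)/15


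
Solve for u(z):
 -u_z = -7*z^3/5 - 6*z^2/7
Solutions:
 u(z) = C1 + 7*z^4/20 + 2*z^3/7


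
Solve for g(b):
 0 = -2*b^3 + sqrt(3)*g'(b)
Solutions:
 g(b) = C1 + sqrt(3)*b^4/6


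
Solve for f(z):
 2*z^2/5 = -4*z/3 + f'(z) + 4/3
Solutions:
 f(z) = C1 + 2*z^3/15 + 2*z^2/3 - 4*z/3


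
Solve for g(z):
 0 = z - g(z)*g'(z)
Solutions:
 g(z) = -sqrt(C1 + z^2)
 g(z) = sqrt(C1 + z^2)


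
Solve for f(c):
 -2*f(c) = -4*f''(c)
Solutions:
 f(c) = C1*exp(-sqrt(2)*c/2) + C2*exp(sqrt(2)*c/2)


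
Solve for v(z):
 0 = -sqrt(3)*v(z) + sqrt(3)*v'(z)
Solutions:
 v(z) = C1*exp(z)


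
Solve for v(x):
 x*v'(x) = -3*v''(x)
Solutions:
 v(x) = C1 + C2*erf(sqrt(6)*x/6)


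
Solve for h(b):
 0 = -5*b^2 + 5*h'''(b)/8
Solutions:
 h(b) = C1 + C2*b + C3*b^2 + 2*b^5/15


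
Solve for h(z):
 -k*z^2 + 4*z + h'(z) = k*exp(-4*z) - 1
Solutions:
 h(z) = C1 + k*z^3/3 - k*exp(-4*z)/4 - 2*z^2 - z


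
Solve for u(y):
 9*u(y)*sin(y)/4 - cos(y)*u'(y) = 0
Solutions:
 u(y) = C1/cos(y)^(9/4)


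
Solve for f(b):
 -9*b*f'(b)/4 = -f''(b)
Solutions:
 f(b) = C1 + C2*erfi(3*sqrt(2)*b/4)


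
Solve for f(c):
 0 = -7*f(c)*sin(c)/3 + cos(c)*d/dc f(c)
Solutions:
 f(c) = C1/cos(c)^(7/3)


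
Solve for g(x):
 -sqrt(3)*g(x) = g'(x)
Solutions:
 g(x) = C1*exp(-sqrt(3)*x)


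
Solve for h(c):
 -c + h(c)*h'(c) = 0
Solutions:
 h(c) = -sqrt(C1 + c^2)
 h(c) = sqrt(C1 + c^2)


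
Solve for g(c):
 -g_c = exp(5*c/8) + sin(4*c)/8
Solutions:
 g(c) = C1 - 8*exp(5*c/8)/5 + cos(4*c)/32


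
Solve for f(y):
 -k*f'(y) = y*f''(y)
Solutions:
 f(y) = C1 + y^(1 - re(k))*(C2*sin(log(y)*Abs(im(k))) + C3*cos(log(y)*im(k)))


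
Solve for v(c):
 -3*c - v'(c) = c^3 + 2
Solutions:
 v(c) = C1 - c^4/4 - 3*c^2/2 - 2*c


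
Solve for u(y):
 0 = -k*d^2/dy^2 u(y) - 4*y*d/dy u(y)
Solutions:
 u(y) = C1 + C2*sqrt(k)*erf(sqrt(2)*y*sqrt(1/k))


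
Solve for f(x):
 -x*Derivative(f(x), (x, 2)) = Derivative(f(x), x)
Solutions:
 f(x) = C1 + C2*log(x)


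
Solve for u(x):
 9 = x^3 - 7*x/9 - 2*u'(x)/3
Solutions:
 u(x) = C1 + 3*x^4/8 - 7*x^2/12 - 27*x/2


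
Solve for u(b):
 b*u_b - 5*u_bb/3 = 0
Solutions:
 u(b) = C1 + C2*erfi(sqrt(30)*b/10)


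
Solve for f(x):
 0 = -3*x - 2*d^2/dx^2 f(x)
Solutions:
 f(x) = C1 + C2*x - x^3/4


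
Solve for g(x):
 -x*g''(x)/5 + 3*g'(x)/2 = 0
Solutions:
 g(x) = C1 + C2*x^(17/2)


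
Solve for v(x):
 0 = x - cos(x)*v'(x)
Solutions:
 v(x) = C1 + Integral(x/cos(x), x)


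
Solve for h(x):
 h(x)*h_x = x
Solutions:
 h(x) = -sqrt(C1 + x^2)
 h(x) = sqrt(C1 + x^2)


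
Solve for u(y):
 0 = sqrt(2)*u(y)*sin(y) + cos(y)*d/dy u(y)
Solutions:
 u(y) = C1*cos(y)^(sqrt(2))


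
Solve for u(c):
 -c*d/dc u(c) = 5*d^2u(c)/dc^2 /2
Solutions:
 u(c) = C1 + C2*erf(sqrt(5)*c/5)


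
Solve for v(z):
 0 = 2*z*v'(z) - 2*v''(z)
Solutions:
 v(z) = C1 + C2*erfi(sqrt(2)*z/2)


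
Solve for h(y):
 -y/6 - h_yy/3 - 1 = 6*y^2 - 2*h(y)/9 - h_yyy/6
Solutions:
 h(y) = C1*exp(y*(2^(2/3) + 2*2^(1/3) + 4)/6)*sin(2^(1/3)*sqrt(3)*y*(2 - 2^(1/3))/6) + C2*exp(y*(2^(2/3) + 2*2^(1/3) + 4)/6)*cos(2^(1/3)*sqrt(3)*y*(2 - 2^(1/3))/6) + C3*exp(y*(-2*2^(1/3) - 2^(2/3) + 2)/3) + 27*y^2 + 3*y/4 + 171/2


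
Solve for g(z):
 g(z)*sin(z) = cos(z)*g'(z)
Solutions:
 g(z) = C1/cos(z)


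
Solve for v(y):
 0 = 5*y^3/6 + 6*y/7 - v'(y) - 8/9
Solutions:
 v(y) = C1 + 5*y^4/24 + 3*y^2/7 - 8*y/9


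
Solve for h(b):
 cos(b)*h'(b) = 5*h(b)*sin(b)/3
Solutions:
 h(b) = C1/cos(b)^(5/3)


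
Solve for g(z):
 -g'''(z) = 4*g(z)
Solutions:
 g(z) = C3*exp(-2^(2/3)*z) + (C1*sin(2^(2/3)*sqrt(3)*z/2) + C2*cos(2^(2/3)*sqrt(3)*z/2))*exp(2^(2/3)*z/2)


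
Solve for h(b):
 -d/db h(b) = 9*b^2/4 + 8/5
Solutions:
 h(b) = C1 - 3*b^3/4 - 8*b/5


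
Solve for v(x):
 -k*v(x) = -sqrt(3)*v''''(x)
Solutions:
 v(x) = C1*exp(-3^(7/8)*k^(1/4)*x/3) + C2*exp(3^(7/8)*k^(1/4)*x/3) + C3*exp(-3^(7/8)*I*k^(1/4)*x/3) + C4*exp(3^(7/8)*I*k^(1/4)*x/3)


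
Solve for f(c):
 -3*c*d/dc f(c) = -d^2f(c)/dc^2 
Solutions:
 f(c) = C1 + C2*erfi(sqrt(6)*c/2)


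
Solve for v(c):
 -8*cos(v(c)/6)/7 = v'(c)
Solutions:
 8*c/7 - 3*log(sin(v(c)/6) - 1) + 3*log(sin(v(c)/6) + 1) = C1


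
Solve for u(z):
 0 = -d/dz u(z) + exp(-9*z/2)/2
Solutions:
 u(z) = C1 - exp(-9*z/2)/9


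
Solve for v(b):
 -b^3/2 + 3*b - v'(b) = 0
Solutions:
 v(b) = C1 - b^4/8 + 3*b^2/2


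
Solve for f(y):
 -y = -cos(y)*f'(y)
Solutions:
 f(y) = C1 + Integral(y/cos(y), y)


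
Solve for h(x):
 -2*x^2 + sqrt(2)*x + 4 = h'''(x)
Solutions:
 h(x) = C1 + C2*x + C3*x^2 - x^5/30 + sqrt(2)*x^4/24 + 2*x^3/3


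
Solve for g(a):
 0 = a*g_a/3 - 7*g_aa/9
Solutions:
 g(a) = C1 + C2*erfi(sqrt(42)*a/14)


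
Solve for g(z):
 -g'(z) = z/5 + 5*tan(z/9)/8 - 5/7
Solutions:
 g(z) = C1 - z^2/10 + 5*z/7 + 45*log(cos(z/9))/8


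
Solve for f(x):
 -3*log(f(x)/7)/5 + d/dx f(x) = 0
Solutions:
 5*Integral(1/(-log(_y) + log(7)), (_y, f(x)))/3 = C1 - x


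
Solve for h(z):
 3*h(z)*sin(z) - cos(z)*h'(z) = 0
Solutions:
 h(z) = C1/cos(z)^3


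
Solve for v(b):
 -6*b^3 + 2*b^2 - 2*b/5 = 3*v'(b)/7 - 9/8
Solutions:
 v(b) = C1 - 7*b^4/2 + 14*b^3/9 - 7*b^2/15 + 21*b/8


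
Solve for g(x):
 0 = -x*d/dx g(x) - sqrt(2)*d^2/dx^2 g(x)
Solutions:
 g(x) = C1 + C2*erf(2^(1/4)*x/2)


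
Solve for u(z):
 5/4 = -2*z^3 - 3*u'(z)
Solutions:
 u(z) = C1 - z^4/6 - 5*z/12


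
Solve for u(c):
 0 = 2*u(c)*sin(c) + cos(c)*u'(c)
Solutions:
 u(c) = C1*cos(c)^2


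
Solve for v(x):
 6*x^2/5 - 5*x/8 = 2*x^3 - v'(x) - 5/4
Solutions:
 v(x) = C1 + x^4/2 - 2*x^3/5 + 5*x^2/16 - 5*x/4


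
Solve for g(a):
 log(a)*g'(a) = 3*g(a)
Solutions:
 g(a) = C1*exp(3*li(a))


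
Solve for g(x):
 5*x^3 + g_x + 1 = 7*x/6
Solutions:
 g(x) = C1 - 5*x^4/4 + 7*x^2/12 - x


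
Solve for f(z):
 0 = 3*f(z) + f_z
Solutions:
 f(z) = C1*exp(-3*z)


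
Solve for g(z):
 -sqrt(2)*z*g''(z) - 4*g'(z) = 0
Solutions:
 g(z) = C1 + C2*z^(1 - 2*sqrt(2))


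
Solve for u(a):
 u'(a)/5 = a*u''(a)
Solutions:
 u(a) = C1 + C2*a^(6/5)


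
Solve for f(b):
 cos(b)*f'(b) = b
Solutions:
 f(b) = C1 + Integral(b/cos(b), b)


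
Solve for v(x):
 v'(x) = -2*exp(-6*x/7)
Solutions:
 v(x) = C1 + 7*exp(-6*x/7)/3


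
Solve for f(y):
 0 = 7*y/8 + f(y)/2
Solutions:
 f(y) = -7*y/4


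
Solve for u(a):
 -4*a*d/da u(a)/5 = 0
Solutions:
 u(a) = C1


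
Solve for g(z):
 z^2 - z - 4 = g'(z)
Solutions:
 g(z) = C1 + z^3/3 - z^2/2 - 4*z


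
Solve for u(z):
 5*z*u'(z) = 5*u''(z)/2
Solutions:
 u(z) = C1 + C2*erfi(z)


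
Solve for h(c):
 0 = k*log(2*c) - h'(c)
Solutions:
 h(c) = C1 + c*k*log(c) - c*k + c*k*log(2)


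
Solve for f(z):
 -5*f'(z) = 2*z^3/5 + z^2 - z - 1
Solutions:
 f(z) = C1 - z^4/50 - z^3/15 + z^2/10 + z/5


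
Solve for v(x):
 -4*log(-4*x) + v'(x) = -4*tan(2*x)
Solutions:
 v(x) = C1 + 4*x*log(-x) - 4*x + 8*x*log(2) + 2*log(cos(2*x))


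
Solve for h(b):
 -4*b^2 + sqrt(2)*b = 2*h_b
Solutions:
 h(b) = C1 - 2*b^3/3 + sqrt(2)*b^2/4


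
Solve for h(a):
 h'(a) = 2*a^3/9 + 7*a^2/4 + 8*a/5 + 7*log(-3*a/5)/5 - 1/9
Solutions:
 h(a) = C1 + a^4/18 + 7*a^3/12 + 4*a^2/5 + 7*a*log(-a)/5 + a*(-63*log(5) - 68 + 63*log(3))/45


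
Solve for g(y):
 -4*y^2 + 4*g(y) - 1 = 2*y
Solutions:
 g(y) = y^2 + y/2 + 1/4


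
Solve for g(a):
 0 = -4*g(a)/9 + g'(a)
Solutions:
 g(a) = C1*exp(4*a/9)


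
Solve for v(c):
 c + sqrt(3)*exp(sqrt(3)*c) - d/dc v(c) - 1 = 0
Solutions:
 v(c) = C1 + c^2/2 - c + exp(sqrt(3)*c)


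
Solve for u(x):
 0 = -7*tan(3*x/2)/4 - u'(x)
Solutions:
 u(x) = C1 + 7*log(cos(3*x/2))/6


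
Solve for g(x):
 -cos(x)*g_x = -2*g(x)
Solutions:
 g(x) = C1*(sin(x) + 1)/(sin(x) - 1)


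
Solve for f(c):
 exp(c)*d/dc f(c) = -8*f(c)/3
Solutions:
 f(c) = C1*exp(8*exp(-c)/3)


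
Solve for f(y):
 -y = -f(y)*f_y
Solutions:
 f(y) = -sqrt(C1 + y^2)
 f(y) = sqrt(C1 + y^2)


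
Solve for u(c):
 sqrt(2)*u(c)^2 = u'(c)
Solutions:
 u(c) = -1/(C1 + sqrt(2)*c)


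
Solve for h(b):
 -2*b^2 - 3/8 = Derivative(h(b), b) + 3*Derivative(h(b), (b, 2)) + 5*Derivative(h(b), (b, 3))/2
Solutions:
 h(b) = C1 - 2*b^3/3 + 6*b^2 - 211*b/8 + (C2*sin(b/5) + C3*cos(b/5))*exp(-3*b/5)


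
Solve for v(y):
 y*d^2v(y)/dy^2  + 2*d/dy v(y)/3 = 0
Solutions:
 v(y) = C1 + C2*y^(1/3)


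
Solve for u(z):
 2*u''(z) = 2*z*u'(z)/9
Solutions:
 u(z) = C1 + C2*erfi(sqrt(2)*z/6)


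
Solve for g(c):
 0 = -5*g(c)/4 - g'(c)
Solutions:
 g(c) = C1*exp(-5*c/4)


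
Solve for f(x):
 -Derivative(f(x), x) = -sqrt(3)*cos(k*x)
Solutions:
 f(x) = C1 + sqrt(3)*sin(k*x)/k


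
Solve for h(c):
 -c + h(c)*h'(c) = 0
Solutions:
 h(c) = -sqrt(C1 + c^2)
 h(c) = sqrt(C1 + c^2)


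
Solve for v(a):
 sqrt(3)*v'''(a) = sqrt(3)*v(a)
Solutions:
 v(a) = C3*exp(a) + (C1*sin(sqrt(3)*a/2) + C2*cos(sqrt(3)*a/2))*exp(-a/2)


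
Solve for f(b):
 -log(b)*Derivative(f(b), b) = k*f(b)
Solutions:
 f(b) = C1*exp(-k*li(b))


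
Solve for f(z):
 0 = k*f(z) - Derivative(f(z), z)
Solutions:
 f(z) = C1*exp(k*z)


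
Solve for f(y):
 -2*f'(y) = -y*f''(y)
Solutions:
 f(y) = C1 + C2*y^3


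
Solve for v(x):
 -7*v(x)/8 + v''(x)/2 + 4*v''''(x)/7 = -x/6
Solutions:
 v(x) = C1*exp(-sqrt(14)*x/4) + C2*exp(sqrt(14)*x/4) + C3*sin(sqrt(7)*x/2) + C4*cos(sqrt(7)*x/2) + 4*x/21


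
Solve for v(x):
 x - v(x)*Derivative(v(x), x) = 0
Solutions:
 v(x) = -sqrt(C1 + x^2)
 v(x) = sqrt(C1 + x^2)


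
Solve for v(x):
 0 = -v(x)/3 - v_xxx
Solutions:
 v(x) = C3*exp(-3^(2/3)*x/3) + (C1*sin(3^(1/6)*x/2) + C2*cos(3^(1/6)*x/2))*exp(3^(2/3)*x/6)


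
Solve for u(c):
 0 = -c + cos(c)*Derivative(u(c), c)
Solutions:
 u(c) = C1 + Integral(c/cos(c), c)


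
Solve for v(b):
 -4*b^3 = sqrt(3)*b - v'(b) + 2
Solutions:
 v(b) = C1 + b^4 + sqrt(3)*b^2/2 + 2*b


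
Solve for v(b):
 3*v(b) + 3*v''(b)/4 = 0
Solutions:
 v(b) = C1*sin(2*b) + C2*cos(2*b)


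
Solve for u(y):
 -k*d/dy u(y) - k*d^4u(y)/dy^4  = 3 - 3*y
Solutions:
 u(y) = C1 + C4*exp(-y) + (C2*sin(sqrt(3)*y/2) + C3*cos(sqrt(3)*y/2))*exp(y/2) + 3*y^2/(2*k) - 3*y/k


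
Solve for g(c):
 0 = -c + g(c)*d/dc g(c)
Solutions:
 g(c) = -sqrt(C1 + c^2)
 g(c) = sqrt(C1 + c^2)


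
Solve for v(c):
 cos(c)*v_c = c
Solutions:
 v(c) = C1 + Integral(c/cos(c), c)


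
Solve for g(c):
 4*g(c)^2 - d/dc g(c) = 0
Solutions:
 g(c) = -1/(C1 + 4*c)


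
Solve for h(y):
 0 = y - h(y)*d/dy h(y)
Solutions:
 h(y) = -sqrt(C1 + y^2)
 h(y) = sqrt(C1 + y^2)


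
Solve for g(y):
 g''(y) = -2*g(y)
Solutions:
 g(y) = C1*sin(sqrt(2)*y) + C2*cos(sqrt(2)*y)


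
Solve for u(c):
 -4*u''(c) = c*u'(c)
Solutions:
 u(c) = C1 + C2*erf(sqrt(2)*c/4)


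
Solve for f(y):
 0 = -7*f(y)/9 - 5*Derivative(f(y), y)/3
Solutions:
 f(y) = C1*exp(-7*y/15)


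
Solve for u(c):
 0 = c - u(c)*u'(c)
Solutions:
 u(c) = -sqrt(C1 + c^2)
 u(c) = sqrt(C1 + c^2)


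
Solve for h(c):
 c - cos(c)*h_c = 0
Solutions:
 h(c) = C1 + Integral(c/cos(c), c)


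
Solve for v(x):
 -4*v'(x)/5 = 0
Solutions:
 v(x) = C1


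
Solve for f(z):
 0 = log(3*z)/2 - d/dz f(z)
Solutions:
 f(z) = C1 + z*log(z)/2 - z/2 + z*log(3)/2


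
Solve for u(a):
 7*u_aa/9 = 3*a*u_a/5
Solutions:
 u(a) = C1 + C2*erfi(3*sqrt(210)*a/70)


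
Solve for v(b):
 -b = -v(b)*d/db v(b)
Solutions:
 v(b) = -sqrt(C1 + b^2)
 v(b) = sqrt(C1 + b^2)


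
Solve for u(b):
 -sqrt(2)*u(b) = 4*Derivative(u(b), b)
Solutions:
 u(b) = C1*exp(-sqrt(2)*b/4)


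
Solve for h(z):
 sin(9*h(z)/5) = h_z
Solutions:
 -z + 5*log(cos(9*h(z)/5) - 1)/18 - 5*log(cos(9*h(z)/5) + 1)/18 = C1


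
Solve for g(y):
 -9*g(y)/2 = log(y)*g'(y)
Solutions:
 g(y) = C1*exp(-9*li(y)/2)


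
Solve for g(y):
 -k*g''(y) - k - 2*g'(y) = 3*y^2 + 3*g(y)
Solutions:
 g(y) = C1*exp(y*(sqrt(1 - 3*k) - 1)/k) + C2*exp(-y*(sqrt(1 - 3*k) + 1)/k) + k/3 - y^2 + 4*y/3 - 8/9


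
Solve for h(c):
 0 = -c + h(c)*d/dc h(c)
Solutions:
 h(c) = -sqrt(C1 + c^2)
 h(c) = sqrt(C1 + c^2)


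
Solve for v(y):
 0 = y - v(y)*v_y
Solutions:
 v(y) = -sqrt(C1 + y^2)
 v(y) = sqrt(C1 + y^2)


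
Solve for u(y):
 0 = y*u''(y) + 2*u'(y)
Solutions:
 u(y) = C1 + C2/y


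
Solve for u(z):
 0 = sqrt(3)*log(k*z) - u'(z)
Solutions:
 u(z) = C1 + sqrt(3)*z*log(k*z) - sqrt(3)*z


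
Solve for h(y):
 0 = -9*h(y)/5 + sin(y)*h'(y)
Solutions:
 h(y) = C1*(cos(y) - 1)^(9/10)/(cos(y) + 1)^(9/10)


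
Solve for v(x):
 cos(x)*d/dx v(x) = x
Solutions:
 v(x) = C1 + Integral(x/cos(x), x)


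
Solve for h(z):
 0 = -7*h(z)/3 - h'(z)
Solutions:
 h(z) = C1*exp(-7*z/3)


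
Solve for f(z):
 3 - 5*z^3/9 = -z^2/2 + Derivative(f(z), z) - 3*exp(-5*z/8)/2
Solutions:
 f(z) = C1 - 5*z^4/36 + z^3/6 + 3*z - 12*exp(-5*z/8)/5


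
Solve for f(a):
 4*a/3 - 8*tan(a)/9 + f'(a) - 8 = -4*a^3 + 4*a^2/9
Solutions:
 f(a) = C1 - a^4 + 4*a^3/27 - 2*a^2/3 + 8*a - 8*log(cos(a))/9


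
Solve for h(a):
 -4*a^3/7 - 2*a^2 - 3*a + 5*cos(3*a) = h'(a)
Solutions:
 h(a) = C1 - a^4/7 - 2*a^3/3 - 3*a^2/2 + 5*sin(3*a)/3


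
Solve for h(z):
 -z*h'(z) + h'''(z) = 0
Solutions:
 h(z) = C1 + Integral(C2*airyai(z) + C3*airybi(z), z)


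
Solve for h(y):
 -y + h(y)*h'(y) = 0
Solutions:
 h(y) = -sqrt(C1 + y^2)
 h(y) = sqrt(C1 + y^2)


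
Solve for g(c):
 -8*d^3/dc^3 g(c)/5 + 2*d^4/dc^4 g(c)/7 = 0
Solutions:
 g(c) = C1 + C2*c + C3*c^2 + C4*exp(28*c/5)


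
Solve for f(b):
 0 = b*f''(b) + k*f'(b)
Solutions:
 f(b) = C1 + b^(1 - re(k))*(C2*sin(log(b)*Abs(im(k))) + C3*cos(log(b)*im(k)))


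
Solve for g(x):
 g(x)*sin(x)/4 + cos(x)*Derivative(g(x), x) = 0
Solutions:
 g(x) = C1*cos(x)^(1/4)


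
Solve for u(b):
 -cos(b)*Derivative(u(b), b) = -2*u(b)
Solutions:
 u(b) = C1*(sin(b) + 1)/(sin(b) - 1)


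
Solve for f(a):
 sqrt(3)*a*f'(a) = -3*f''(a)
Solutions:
 f(a) = C1 + C2*erf(sqrt(2)*3^(3/4)*a/6)


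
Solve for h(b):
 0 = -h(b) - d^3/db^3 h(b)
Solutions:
 h(b) = C3*exp(-b) + (C1*sin(sqrt(3)*b/2) + C2*cos(sqrt(3)*b/2))*exp(b/2)


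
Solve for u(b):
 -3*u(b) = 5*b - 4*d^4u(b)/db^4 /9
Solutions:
 u(b) = C1*exp(-sqrt(2)*3^(3/4)*b/2) + C2*exp(sqrt(2)*3^(3/4)*b/2) + C3*sin(sqrt(2)*3^(3/4)*b/2) + C4*cos(sqrt(2)*3^(3/4)*b/2) - 5*b/3


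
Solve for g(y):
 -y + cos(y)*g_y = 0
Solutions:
 g(y) = C1 + Integral(y/cos(y), y)


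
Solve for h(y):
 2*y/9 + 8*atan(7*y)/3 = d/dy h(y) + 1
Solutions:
 h(y) = C1 + y^2/9 + 8*y*atan(7*y)/3 - y - 4*log(49*y^2 + 1)/21


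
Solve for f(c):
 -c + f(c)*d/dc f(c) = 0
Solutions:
 f(c) = -sqrt(C1 + c^2)
 f(c) = sqrt(C1 + c^2)


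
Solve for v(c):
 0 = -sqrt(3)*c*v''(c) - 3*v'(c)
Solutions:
 v(c) = C1 + C2*c^(1 - sqrt(3))


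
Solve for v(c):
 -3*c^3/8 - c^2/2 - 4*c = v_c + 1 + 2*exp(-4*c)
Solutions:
 v(c) = C1 - 3*c^4/32 - c^3/6 - 2*c^2 - c + exp(-4*c)/2


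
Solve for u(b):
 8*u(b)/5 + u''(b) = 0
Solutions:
 u(b) = C1*sin(2*sqrt(10)*b/5) + C2*cos(2*sqrt(10)*b/5)


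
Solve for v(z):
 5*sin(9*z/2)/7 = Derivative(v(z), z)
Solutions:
 v(z) = C1 - 10*cos(9*z/2)/63


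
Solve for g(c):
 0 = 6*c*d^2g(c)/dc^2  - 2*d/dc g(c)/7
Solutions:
 g(c) = C1 + C2*c^(22/21)


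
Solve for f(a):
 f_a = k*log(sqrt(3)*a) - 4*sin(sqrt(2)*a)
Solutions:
 f(a) = C1 + a*k*(log(a) - 1) + a*k*log(3)/2 + 2*sqrt(2)*cos(sqrt(2)*a)


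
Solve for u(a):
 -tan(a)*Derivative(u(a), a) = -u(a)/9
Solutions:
 u(a) = C1*sin(a)^(1/9)


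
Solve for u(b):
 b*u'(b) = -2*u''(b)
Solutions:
 u(b) = C1 + C2*erf(b/2)


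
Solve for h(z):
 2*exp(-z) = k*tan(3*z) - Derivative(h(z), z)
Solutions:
 h(z) = C1 + k*log(tan(3*z)^2 + 1)/6 + 2*exp(-z)


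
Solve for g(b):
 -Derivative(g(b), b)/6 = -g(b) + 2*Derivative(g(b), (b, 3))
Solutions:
 g(b) = C1*exp(b*(-(54 + sqrt(2917))^(1/3) + (54 + sqrt(2917))^(-1/3))/12)*sin(sqrt(3)*b*((54 + sqrt(2917))^(-1/3) + (54 + sqrt(2917))^(1/3))/12) + C2*exp(b*(-(54 + sqrt(2917))^(1/3) + (54 + sqrt(2917))^(-1/3))/12)*cos(sqrt(3)*b*((54 + sqrt(2917))^(-1/3) + (54 + sqrt(2917))^(1/3))/12) + C3*exp(-b*(-(54 + sqrt(2917))^(1/3) + (54 + sqrt(2917))^(-1/3))/6)


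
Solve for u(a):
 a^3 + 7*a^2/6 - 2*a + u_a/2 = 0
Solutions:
 u(a) = C1 - a^4/2 - 7*a^3/9 + 2*a^2


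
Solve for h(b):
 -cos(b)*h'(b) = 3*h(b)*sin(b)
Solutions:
 h(b) = C1*cos(b)^3


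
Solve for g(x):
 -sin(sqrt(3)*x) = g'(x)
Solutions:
 g(x) = C1 + sqrt(3)*cos(sqrt(3)*x)/3


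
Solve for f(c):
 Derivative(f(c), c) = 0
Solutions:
 f(c) = C1


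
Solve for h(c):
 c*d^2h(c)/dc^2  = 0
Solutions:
 h(c) = C1 + C2*c


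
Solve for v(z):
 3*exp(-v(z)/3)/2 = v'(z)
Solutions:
 v(z) = 3*log(C1 + z/2)


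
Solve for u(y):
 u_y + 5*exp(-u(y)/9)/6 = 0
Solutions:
 u(y) = 9*log(C1 - 5*y/54)


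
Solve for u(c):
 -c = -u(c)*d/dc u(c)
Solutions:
 u(c) = -sqrt(C1 + c^2)
 u(c) = sqrt(C1 + c^2)


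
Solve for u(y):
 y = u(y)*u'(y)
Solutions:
 u(y) = -sqrt(C1 + y^2)
 u(y) = sqrt(C1 + y^2)


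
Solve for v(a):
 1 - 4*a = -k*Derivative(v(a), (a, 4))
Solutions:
 v(a) = C1 + C2*a + C3*a^2 + C4*a^3 + a^5/(30*k) - a^4/(24*k)


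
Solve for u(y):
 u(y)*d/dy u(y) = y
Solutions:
 u(y) = -sqrt(C1 + y^2)
 u(y) = sqrt(C1 + y^2)


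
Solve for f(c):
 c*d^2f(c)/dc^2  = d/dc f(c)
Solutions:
 f(c) = C1 + C2*c^2


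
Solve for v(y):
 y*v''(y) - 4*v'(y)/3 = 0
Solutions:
 v(y) = C1 + C2*y^(7/3)


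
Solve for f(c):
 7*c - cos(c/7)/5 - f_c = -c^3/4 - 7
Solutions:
 f(c) = C1 + c^4/16 + 7*c^2/2 + 7*c - 7*sin(c/7)/5


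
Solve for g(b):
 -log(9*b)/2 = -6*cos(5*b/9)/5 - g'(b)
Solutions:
 g(b) = C1 + b*log(b)/2 - b/2 + b*log(3) - 54*sin(5*b/9)/25


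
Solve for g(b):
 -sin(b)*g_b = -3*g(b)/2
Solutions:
 g(b) = C1*(cos(b) - 1)^(3/4)/(cos(b) + 1)^(3/4)


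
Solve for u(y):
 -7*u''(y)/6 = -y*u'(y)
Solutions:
 u(y) = C1 + C2*erfi(sqrt(21)*y/7)


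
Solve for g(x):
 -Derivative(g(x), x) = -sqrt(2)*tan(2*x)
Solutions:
 g(x) = C1 - sqrt(2)*log(cos(2*x))/2


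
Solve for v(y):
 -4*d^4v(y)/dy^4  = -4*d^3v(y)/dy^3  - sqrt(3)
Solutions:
 v(y) = C1 + C2*y + C3*y^2 + C4*exp(y) - sqrt(3)*y^3/24


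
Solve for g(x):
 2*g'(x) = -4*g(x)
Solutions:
 g(x) = C1*exp(-2*x)


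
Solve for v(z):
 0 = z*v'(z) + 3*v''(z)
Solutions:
 v(z) = C1 + C2*erf(sqrt(6)*z/6)


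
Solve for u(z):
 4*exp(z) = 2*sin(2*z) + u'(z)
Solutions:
 u(z) = C1 + 4*exp(z) + cos(2*z)


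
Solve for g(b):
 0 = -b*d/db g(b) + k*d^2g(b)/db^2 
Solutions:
 g(b) = C1 + C2*erf(sqrt(2)*b*sqrt(-1/k)/2)/sqrt(-1/k)


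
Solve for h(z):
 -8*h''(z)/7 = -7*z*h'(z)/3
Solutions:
 h(z) = C1 + C2*erfi(7*sqrt(3)*z/12)


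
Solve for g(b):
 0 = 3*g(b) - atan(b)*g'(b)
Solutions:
 g(b) = C1*exp(3*Integral(1/atan(b), b))


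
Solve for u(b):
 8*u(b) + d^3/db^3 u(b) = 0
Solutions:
 u(b) = C3*exp(-2*b) + (C1*sin(sqrt(3)*b) + C2*cos(sqrt(3)*b))*exp(b)


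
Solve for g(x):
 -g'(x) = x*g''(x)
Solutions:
 g(x) = C1 + C2*log(x)


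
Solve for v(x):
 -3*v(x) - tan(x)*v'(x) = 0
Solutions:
 v(x) = C1/sin(x)^3


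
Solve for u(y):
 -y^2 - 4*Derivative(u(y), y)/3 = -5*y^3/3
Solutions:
 u(y) = C1 + 5*y^4/16 - y^3/4


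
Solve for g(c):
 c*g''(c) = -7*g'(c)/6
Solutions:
 g(c) = C1 + C2/c^(1/6)


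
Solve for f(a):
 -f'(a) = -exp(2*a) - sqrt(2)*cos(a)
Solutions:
 f(a) = C1 + exp(2*a)/2 + sqrt(2)*sin(a)


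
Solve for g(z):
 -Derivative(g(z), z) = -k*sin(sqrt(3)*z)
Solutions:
 g(z) = C1 - sqrt(3)*k*cos(sqrt(3)*z)/3


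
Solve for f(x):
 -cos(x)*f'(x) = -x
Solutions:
 f(x) = C1 + Integral(x/cos(x), x)


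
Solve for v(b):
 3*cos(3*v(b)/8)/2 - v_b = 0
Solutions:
 -3*b/2 - 4*log(sin(3*v(b)/8) - 1)/3 + 4*log(sin(3*v(b)/8) + 1)/3 = C1


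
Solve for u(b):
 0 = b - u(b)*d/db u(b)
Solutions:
 u(b) = -sqrt(C1 + b^2)
 u(b) = sqrt(C1 + b^2)


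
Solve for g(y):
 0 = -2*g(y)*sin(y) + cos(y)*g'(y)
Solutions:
 g(y) = C1/cos(y)^2


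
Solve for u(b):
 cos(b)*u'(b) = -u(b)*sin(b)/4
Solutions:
 u(b) = C1*cos(b)^(1/4)


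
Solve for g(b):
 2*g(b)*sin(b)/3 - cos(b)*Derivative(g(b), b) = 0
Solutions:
 g(b) = C1/cos(b)^(2/3)


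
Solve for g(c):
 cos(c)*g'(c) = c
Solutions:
 g(c) = C1 + Integral(c/cos(c), c)


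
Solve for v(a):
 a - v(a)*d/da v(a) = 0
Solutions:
 v(a) = -sqrt(C1 + a^2)
 v(a) = sqrt(C1 + a^2)


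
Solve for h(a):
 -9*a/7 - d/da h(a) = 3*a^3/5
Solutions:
 h(a) = C1 - 3*a^4/20 - 9*a^2/14


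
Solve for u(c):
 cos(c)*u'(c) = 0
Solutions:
 u(c) = C1


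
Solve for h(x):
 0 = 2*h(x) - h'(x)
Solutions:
 h(x) = C1*exp(2*x)


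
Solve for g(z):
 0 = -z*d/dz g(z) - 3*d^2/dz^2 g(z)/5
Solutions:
 g(z) = C1 + C2*erf(sqrt(30)*z/6)


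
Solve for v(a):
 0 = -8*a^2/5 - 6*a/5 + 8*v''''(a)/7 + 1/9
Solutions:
 v(a) = C1 + C2*a + C3*a^2 + C4*a^3 + 7*a^6/1800 + 7*a^5/800 - 7*a^4/1728


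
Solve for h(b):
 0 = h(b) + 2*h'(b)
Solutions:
 h(b) = C1*exp(-b/2)


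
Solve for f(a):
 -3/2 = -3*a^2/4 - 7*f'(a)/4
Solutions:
 f(a) = C1 - a^3/7 + 6*a/7


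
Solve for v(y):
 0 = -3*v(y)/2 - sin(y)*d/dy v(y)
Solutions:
 v(y) = C1*(cos(y) + 1)^(3/4)/(cos(y) - 1)^(3/4)


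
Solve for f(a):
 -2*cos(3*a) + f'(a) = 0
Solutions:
 f(a) = C1 + 2*sin(3*a)/3


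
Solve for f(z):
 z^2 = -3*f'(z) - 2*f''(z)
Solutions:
 f(z) = C1 + C2*exp(-3*z/2) - z^3/9 + 2*z^2/9 - 8*z/27


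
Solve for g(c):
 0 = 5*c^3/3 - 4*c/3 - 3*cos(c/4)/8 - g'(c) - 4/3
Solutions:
 g(c) = C1 + 5*c^4/12 - 2*c^2/3 - 4*c/3 - 3*sin(c/4)/2


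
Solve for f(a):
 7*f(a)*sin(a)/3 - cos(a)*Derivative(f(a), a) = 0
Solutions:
 f(a) = C1/cos(a)^(7/3)


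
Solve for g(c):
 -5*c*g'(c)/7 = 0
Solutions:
 g(c) = C1


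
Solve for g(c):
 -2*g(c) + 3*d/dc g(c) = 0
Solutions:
 g(c) = C1*exp(2*c/3)


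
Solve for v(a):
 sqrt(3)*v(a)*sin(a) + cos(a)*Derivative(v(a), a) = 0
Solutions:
 v(a) = C1*cos(a)^(sqrt(3))


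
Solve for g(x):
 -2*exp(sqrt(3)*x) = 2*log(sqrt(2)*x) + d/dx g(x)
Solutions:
 g(x) = C1 - 2*x*log(x) + x*(2 - log(2)) - 2*sqrt(3)*exp(sqrt(3)*x)/3


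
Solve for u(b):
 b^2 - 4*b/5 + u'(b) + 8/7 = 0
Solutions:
 u(b) = C1 - b^3/3 + 2*b^2/5 - 8*b/7


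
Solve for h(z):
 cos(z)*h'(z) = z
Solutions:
 h(z) = C1 + Integral(z/cos(z), z)


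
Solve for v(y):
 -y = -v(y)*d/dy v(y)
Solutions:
 v(y) = -sqrt(C1 + y^2)
 v(y) = sqrt(C1 + y^2)


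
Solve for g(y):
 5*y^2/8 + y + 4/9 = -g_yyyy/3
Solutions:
 g(y) = C1 + C2*y + C3*y^2 + C4*y^3 - y^6/192 - y^5/40 - y^4/18


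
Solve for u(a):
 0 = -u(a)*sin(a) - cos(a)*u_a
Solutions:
 u(a) = C1*cos(a)


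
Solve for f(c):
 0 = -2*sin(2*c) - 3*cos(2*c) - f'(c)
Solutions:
 f(c) = C1 - 3*sin(2*c)/2 + cos(2*c)


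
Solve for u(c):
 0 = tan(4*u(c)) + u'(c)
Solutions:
 u(c) = -asin(C1*exp(-4*c))/4 + pi/4
 u(c) = asin(C1*exp(-4*c))/4


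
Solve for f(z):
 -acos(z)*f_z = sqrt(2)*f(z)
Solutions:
 f(z) = C1*exp(-sqrt(2)*Integral(1/acos(z), z))


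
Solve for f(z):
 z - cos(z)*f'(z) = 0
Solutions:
 f(z) = C1 + Integral(z/cos(z), z)


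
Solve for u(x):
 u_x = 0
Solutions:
 u(x) = C1


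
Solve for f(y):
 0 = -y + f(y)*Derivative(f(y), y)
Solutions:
 f(y) = -sqrt(C1 + y^2)
 f(y) = sqrt(C1 + y^2)


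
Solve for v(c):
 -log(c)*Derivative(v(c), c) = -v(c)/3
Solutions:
 v(c) = C1*exp(li(c)/3)


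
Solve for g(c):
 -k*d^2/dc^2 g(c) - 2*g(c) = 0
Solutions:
 g(c) = C1*exp(-sqrt(2)*c*sqrt(-1/k)) + C2*exp(sqrt(2)*c*sqrt(-1/k))


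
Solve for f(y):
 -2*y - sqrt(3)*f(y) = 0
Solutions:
 f(y) = -2*sqrt(3)*y/3
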